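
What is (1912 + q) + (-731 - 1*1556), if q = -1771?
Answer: -2146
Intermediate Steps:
(1912 + q) + (-731 - 1*1556) = (1912 - 1771) + (-731 - 1*1556) = 141 + (-731 - 1556) = 141 - 2287 = -2146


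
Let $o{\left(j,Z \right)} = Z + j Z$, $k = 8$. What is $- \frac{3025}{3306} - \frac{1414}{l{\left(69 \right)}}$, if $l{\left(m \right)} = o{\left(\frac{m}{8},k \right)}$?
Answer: $- \frac{701087}{36366} \approx -19.279$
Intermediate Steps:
$o{\left(j,Z \right)} = Z + Z j$
$l{\left(m \right)} = 8 + m$ ($l{\left(m \right)} = 8 \left(1 + \frac{m}{8}\right) = 8 + m$)
$- \frac{3025}{3306} - \frac{1414}{l{\left(69 \right)}} = - \frac{3025}{3306} - \frac{1414}{8 + 69} = \left(-3025\right) \frac{1}{3306} - \frac{1414}{77} = - \frac{3025}{3306} - \frac{202}{11} = - \frac{701087}{36366}$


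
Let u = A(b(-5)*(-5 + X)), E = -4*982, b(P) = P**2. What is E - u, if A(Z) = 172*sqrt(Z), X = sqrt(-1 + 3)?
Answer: -3928 - 860*I*sqrt(5 - sqrt(2)) ≈ -3928.0 - 1628.5*I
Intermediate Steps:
X = sqrt(2) ≈ 1.4142
E = -3928
u = 172*sqrt(-125 + 25*sqrt(2)) (u = 172*sqrt((-5)**2*(-5 + sqrt(2))) = 172*sqrt(25*(-5 + sqrt(2))) = 172*sqrt(-125 + 25*sqrt(2)) ≈ 1628.5*I)
E - u = -3928 - 860*sqrt(-5 + sqrt(2))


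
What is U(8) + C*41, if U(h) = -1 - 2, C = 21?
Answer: 858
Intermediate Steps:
U(h) = -3
U(8) + C*41 = -3 + 21*41 = -3 + 861 = 858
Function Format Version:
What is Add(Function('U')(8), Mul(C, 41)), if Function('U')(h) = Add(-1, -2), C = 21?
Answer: 858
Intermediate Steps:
Function('U')(h) = -3
Add(Function('U')(8), Mul(C, 41)) = Add(-3, Mul(21, 41)) = Add(-3, 861) = 858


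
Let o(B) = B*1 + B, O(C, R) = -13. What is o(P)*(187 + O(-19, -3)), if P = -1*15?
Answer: -5220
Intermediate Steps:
P = -15
o(B) = 2*B (o(B) = B + B = 2*B)
o(P)*(187 + O(-19, -3)) = (2*(-15))*(187 - 13) = -30*174 = -5220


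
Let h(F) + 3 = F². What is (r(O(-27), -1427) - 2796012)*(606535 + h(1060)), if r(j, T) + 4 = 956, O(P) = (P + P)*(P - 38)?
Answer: -4835822747920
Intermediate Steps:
O(P) = 2*P*(-38 + P) (O(P) = (2*P)*(-38 + P) = 2*P*(-38 + P))
r(j, T) = 952 (r(j, T) = -4 + 956 = 952)
h(F) = -3 + F²
(r(O(-27), -1427) - 2796012)*(606535 + h(1060)) = (952 - 2796012)*(606535 + (-3 + 1060²)) = -2795060*(606535 + (-3 + 1123600)) = -2795060*(606535 + 1123597) = -2795060*1730132 = -4835822747920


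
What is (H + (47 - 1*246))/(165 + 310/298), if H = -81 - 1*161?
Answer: -65709/24740 ≈ -2.6560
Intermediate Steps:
H = -242 (H = -81 - 161 = -242)
(H + (47 - 1*246))/(165 + 310/298) = (-242 + (47 - 1*246))/(165 + 310/298) = (-242 + (47 - 246))/(165 + 310*(1/298)) = (-242 - 199)/(165 + 155/149) = -441/24740/149 = -441*149/24740 = -65709/24740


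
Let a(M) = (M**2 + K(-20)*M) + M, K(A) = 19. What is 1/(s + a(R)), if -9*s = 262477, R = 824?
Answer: 9/5996627 ≈ 1.5008e-6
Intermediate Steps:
a(M) = M**2 + 20*M (a(M) = (M**2 + 19*M) + M = M**2 + 20*M)
s = -262477/9 (s = -1/9*262477 = -262477/9 ≈ -29164.)
1/(s + a(R)) = 1/(-262477/9 + 824*(20 + 824)) = 1/(-262477/9 + 824*844) = 1/(-262477/9 + 695456) = 1/(5996627/9) = 9/5996627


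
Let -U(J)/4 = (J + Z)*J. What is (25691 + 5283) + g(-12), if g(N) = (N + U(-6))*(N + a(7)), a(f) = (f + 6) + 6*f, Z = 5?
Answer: 29426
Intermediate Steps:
a(f) = 6 + 7*f (a(f) = (6 + f) + 6*f = 6 + 7*f)
U(J) = -4*J*(5 + J) (U(J) = -4*(J + 5)*J = -4*(5 + J)*J = -4*J*(5 + J))
g(N) = (-24 + N)*(55 + N) (g(N) = (N - 4*(-6)*(5 - 6))*(N + (6 + 7*7)) = (N - 4*(-6)*(-1))*(N + (6 + 49)) = (N - 24)*(N + 55) = (-24 + N)*(55 + N))
(25691 + 5283) + g(-12) = (25691 + 5283) + (-1320 + (-12)² + 31*(-12)) = 30974 + (-1320 + 144 - 372) = 30974 - 1548 = 29426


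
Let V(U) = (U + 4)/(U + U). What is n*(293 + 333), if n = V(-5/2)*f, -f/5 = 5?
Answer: 4695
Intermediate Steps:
V(U) = (4 + U)/(2*U) (V(U) = (4 + U)/((2*U)) = (4 + U)*(1/(2*U)) = (4 + U)/(2*U))
f = -25 (f = -5*5 = -25)
n = 15/2 (n = ((4 - 5/2)/(2*((-5/2))))*(-25) = ((4 - 5*½)/(2*((-5*½))))*(-25) = ((4 - 5/2)/(2*(-5/2)))*(-25) = ((½)*(-⅖)*(3/2))*(-25) = -3/10*(-25) = 15/2 ≈ 7.5000)
n*(293 + 333) = 15*(293 + 333)/2 = (15/2)*626 = 4695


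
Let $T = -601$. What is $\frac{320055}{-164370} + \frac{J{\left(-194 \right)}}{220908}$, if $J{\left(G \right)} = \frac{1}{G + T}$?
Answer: $- \frac{1873621818889}{962232170940} \approx -1.9472$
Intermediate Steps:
$J{\left(G \right)} = \frac{1}{-601 + G}$ ($J{\left(G \right)} = \frac{1}{G - 601} = \frac{1}{-601 + G}$)
$\frac{320055}{-164370} + \frac{J{\left(-194 \right)}}{220908} = \frac{320055}{-164370} + \frac{1}{\left(-601 - 194\right) 220908} = 320055 \left(- \frac{1}{164370}\right) + \frac{1}{-795} \cdot \frac{1}{220908} = - \frac{21337}{10958} - \frac{1}{175621860} = - \frac{1873621818889}{962232170940}$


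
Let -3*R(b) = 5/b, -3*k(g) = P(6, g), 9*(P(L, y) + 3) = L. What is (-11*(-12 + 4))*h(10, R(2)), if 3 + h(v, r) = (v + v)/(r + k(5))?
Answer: -31944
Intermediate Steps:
P(L, y) = -3 + L/9
k(g) = 7/9 (k(g) = -(-3 + (⅑)*6)/3 = -(-3 + ⅔)/3 = -⅓*(-7/3) = 7/9)
R(b) = -5/(3*b)
h(v, r) = -3 + 2*v/(7/9 + r) (h(v, r) = -3 + (v + v)/(r + 7/9) = -3 + (2*v)/(7/9 + r) = -3 + 2*v/(7/9 + r))
(-11*(-12 + 4))*h(10, R(2)) = (-11*(-12 + 4))*(3*(-7 - (-15)/2 + 6*10)/(7 + 9*(-5/3/2))) = (-11*(-8))*(3*(-7 - (-15)/2 + 60)/(7 + 9*(-5/3*½))) = 88*(3*(-7 - 9*(-⅚) + 60)/(7 + 9*(-⅚))) = 88*(3*(-7 + 15/2 + 60)/(7 - 15/2)) = 88*(3*(121/2)/(-½)) = 88*(3*(-2)*(121/2)) = 88*(-363) = -31944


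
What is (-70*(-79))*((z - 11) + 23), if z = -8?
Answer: 22120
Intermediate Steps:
(-70*(-79))*((z - 11) + 23) = (-70*(-79))*((-8 - 11) + 23) = 5530*(-19 + 23) = 5530*4 = 22120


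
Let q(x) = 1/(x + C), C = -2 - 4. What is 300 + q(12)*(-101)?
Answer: 1699/6 ≈ 283.17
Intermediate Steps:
C = -6
q(x) = 1/(-6 + x) (q(x) = 1/(x - 6) = 1/(-6 + x))
300 + q(12)*(-101) = 300 - 101/(-6 + 12) = 300 - 101/6 = 1699/6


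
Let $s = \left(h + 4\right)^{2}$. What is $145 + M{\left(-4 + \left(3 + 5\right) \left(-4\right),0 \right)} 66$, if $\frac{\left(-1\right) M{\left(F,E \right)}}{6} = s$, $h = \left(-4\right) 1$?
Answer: $145$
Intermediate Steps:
$h = -4$
$s = 0$ ($s = \left(-4 + 4\right)^{2} = 0^{2} = 0$)
$M{\left(F,E \right)} = 0$ ($M{\left(F,E \right)} = \left(-6\right) 0 = 0$)
$145 + M{\left(-4 + \left(3 + 5\right) \left(-4\right),0 \right)} 66 = 145 + 0 \cdot 66 = 145 + 0 = 145$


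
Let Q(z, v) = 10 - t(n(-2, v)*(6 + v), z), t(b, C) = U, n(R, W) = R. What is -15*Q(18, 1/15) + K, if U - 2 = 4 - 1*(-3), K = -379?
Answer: -394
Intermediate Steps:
U = 9 (U = 2 + (4 - 1*(-3)) = 2 + (4 + 3) = 2 + 7 = 9)
t(b, C) = 9
Q(z, v) = 1 (Q(z, v) = 10 - 1*9 = 10 - 9 = 1)
-15*Q(18, 1/15) + K = -15*1 - 379 = -15 - 379 = -394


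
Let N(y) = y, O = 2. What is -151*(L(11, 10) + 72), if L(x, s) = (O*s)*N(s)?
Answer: -41072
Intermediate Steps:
L(x, s) = 2*s² (L(x, s) = (2*s)*s = 2*s²)
-151*(L(11, 10) + 72) = -151*(2*10² + 72) = -151*(2*100 + 72) = -151*(200 + 72) = -151*272 = -41072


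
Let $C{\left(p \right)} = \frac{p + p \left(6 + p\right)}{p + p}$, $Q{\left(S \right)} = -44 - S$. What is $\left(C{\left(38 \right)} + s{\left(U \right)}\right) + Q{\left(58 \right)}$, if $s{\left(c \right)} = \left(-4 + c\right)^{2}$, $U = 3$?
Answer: $- \frac{157}{2} \approx -78.5$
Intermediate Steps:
$C{\left(p \right)} = \frac{p + p \left(6 + p\right)}{2 p}$
$\left(C{\left(38 \right)} + s{\left(U \right)}\right) + Q{\left(58 \right)} = \left(\left(\frac{7}{2} + \frac{1}{2} \cdot 38\right) + \left(-4 + 3\right)^{2}\right) - 102 = \left(\left(\frac{7}{2} + 19\right) + \left(-1\right)^{2}\right) - 102 = \left(\frac{45}{2} + 1\right) - 102 = \frac{47}{2} - 102 = - \frac{157}{2}$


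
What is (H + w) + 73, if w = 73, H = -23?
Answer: 123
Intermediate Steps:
(H + w) + 73 = (-23 + 73) + 73 = 50 + 73 = 123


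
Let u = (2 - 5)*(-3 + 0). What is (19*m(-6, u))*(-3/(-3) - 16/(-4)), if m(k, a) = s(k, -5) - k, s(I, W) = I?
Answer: 0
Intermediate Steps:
u = 9 (u = -3*(-3) = 9)
m(k, a) = 0 (m(k, a) = k - k = 0)
(19*m(-6, u))*(-3/(-3) - 16/(-4)) = (19*0)*(-3/(-3) - 16/(-4)) = 0*(-3*(-⅓) - 16*(-¼)) = 0*(1 + 4) = 0*5 = 0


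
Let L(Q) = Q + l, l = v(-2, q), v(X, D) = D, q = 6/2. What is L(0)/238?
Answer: 3/238 ≈ 0.012605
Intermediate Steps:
q = 3 (q = 6*(½) = 3)
l = 3
L(Q) = 3 + Q (L(Q) = Q + 3 = 3 + Q)
L(0)/238 = (3 + 0)/238 = 3*(1/238) = 3/238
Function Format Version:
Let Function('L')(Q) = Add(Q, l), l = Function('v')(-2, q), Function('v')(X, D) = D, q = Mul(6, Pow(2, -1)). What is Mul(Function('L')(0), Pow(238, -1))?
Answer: Rational(3, 238) ≈ 0.012605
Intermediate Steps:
q = 3 (q = Mul(6, Rational(1, 2)) = 3)
l = 3
Function('L')(Q) = Add(3, Q) (Function('L')(Q) = Add(Q, 3) = Add(3, Q))
Mul(Function('L')(0), Pow(238, -1)) = Mul(Add(3, 0), Pow(238, -1)) = Mul(3, Rational(1, 238)) = Rational(3, 238)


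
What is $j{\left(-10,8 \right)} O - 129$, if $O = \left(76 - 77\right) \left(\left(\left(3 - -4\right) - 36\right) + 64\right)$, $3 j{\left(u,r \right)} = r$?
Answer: $- \frac{667}{3} \approx -222.33$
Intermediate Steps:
$j{\left(u,r \right)} = \frac{r}{3}$
$O = -35$ ($O = - (\left(\left(3 + 4\right) - 36\right) + 64) = - (\left(7 - 36\right) + 64) = - (-29 + 64) = \left(-1\right) 35 = -35$)
$j{\left(-10,8 \right)} O - 129 = \frac{1}{3} \cdot 8 \left(-35\right) - 129 = \frac{8}{3} \left(-35\right) - 129 = - \frac{280}{3} - 129 = - \frac{667}{3}$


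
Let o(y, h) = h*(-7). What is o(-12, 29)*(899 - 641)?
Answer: -52374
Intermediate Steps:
o(y, h) = -7*h
o(-12, 29)*(899 - 641) = (-7*29)*(899 - 641) = -203*258 = -52374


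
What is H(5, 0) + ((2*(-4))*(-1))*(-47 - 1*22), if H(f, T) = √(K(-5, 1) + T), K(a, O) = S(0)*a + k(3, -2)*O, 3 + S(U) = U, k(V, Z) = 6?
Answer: -552 + √21 ≈ -547.42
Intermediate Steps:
S(U) = -3 + U
K(a, O) = -3*a + 6*O (K(a, O) = (-3 + 0)*a + 6*O = -3*a + 6*O)
H(f, T) = √(21 + T) (H(f, T) = √((-3*(-5) + 6*1) + T) = √((15 + 6) + T) = √(21 + T))
H(5, 0) + ((2*(-4))*(-1))*(-47 - 1*22) = √(21 + 0) + ((2*(-4))*(-1))*(-47 - 1*22) = √21 + (-8*(-1))*(-47 - 22) = √21 + 8*(-69) = √21 - 552 = -552 + √21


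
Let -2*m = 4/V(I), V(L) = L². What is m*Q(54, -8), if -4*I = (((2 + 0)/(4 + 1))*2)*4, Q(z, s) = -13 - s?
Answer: 125/8 ≈ 15.625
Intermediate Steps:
I = -⅘ (I = -((2 + 0)/(4 + 1))*2*4/4 = -(2/5)*2*4/4 = -(2*(⅕))*2*4/4 = -(⅖)*2*4/4 = -4/5 = -¼*16/5 = -⅘ ≈ -0.80000)
m = -25/8 (m = -2/((-⅘)²) = -2/16/25 = -2*25/16 = -½*25/4 = -25/8 ≈ -3.1250)
m*Q(54, -8) = -25*(-13 - 1*(-8))/8 = -25*(-13 + 8)/8 = -25/8*(-5) = 125/8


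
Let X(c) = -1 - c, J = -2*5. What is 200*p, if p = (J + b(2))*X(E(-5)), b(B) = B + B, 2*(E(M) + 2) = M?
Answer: -4200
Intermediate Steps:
E(M) = -2 + M/2
J = -10
b(B) = 2*B
p = -21 (p = (-10 + 2*2)*(-1 - (-2 + (½)*(-5))) = (-10 + 4)*(-1 - (-2 - 5/2)) = -6*(-1 - 1*(-9/2)) = -6*(-1 + 9/2) = -6*7/2 = -21)
200*p = 200*(-21) = -4200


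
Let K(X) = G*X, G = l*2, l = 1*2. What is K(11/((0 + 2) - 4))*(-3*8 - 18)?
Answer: 924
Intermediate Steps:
l = 2
G = 4 (G = 2*2 = 4)
K(X) = 4*X
K(11/((0 + 2) - 4))*(-3*8 - 18) = (4*(11/((0 + 2) - 4)))*(-3*8 - 18) = (4*(11/(2 - 4)))*(-24 - 18) = (4*(11/(-2)))*(-42) = (4*(11*(-½)))*(-42) = (4*(-11/2))*(-42) = -22*(-42) = 924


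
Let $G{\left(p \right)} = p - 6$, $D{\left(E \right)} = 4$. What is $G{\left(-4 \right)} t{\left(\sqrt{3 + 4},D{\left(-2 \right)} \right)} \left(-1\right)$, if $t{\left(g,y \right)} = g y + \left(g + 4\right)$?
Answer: $40 + 50 \sqrt{7} \approx 172.29$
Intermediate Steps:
$t{\left(g,y \right)} = 4 + g + g y$ ($t{\left(g,y \right)} = g y + \left(4 + g\right) = 4 + g + g y$)
$G{\left(p \right)} = -6 + p$
$G{\left(-4 \right)} t{\left(\sqrt{3 + 4},D{\left(-2 \right)} \right)} \left(-1\right) = \left(-6 - 4\right) \left(4 + \sqrt{3 + 4} + \sqrt{3 + 4} \cdot 4\right) \left(-1\right) = - 10 \left(4 + \sqrt{7} + \sqrt{7} \cdot 4\right) \left(-1\right) = - 10 \left(4 + \sqrt{7} + 4 \sqrt{7}\right) \left(-1\right) = - 10 \left(4 + 5 \sqrt{7}\right) \left(-1\right) = \left(-40 - 50 \sqrt{7}\right) \left(-1\right) = 40 + 50 \sqrt{7}$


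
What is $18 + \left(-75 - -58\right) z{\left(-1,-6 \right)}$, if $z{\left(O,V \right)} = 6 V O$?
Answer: $-594$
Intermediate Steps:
$z{\left(O,V \right)} = 6 O V$
$18 + \left(-75 - -58\right) z{\left(-1,-6 \right)} = 18 + \left(-75 - -58\right) 6 \left(-1\right) \left(-6\right) = 18 + \left(-75 + 58\right) 36 = 18 - 612 = -594$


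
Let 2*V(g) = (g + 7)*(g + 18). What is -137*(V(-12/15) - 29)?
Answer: -83296/25 ≈ -3331.8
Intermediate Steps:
V(g) = (7 + g)*(18 + g)/2 (V(g) = ((g + 7)*(g + 18))/2 = ((7 + g)*(18 + g))/2 = (7 + g)*(18 + g)/2)
-137*(V(-12/15) - 29) = -137*((63 + (-12/15)**2/2 + 25*(-12/15)/2) - 29) = -137*((63 + (-12*1/15)**2/2 + 25*(-12*1/15)/2) - 29) = -137*((63 + (-4/5)**2/2 + (25/2)*(-4/5)) - 29) = -137*((63 + (1/2)*(16/25) - 10) - 29) = -137*((63 + 8/25 - 10) - 29) = -137*(1333/25 - 29) = -137*608/25 = -83296/25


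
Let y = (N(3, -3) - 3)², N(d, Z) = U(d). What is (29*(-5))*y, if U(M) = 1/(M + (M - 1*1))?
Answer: -5684/5 ≈ -1136.8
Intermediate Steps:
U(M) = 1/(-1 + 2*M) (U(M) = 1/(M + (M - 1)) = 1/(M + (-1 + M)) = 1/(-1 + 2*M))
N(d, Z) = 1/(-1 + 2*d)
y = 196/25 (y = (1/(-1 + 2*3) - 3)² = (1/(-1 + 6) - 3)² = (1/5 - 3)² = (⅕ - 3)² = (-14/5)² = 196/25 ≈ 7.8400)
(29*(-5))*y = (29*(-5))*(196/25) = -145*196/25 = -5684/5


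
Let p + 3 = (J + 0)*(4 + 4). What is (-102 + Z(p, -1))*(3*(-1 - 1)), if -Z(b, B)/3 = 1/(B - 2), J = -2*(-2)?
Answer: 606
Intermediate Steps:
J = 4
p = 29 (p = -3 + (4 + 0)*(4 + 4) = -3 + 4*8 = -3 + 32 = 29)
Z(b, B) = -3/(-2 + B) (Z(b, B) = -3/(B - 2) = -3/(-2 + B))
(-102 + Z(p, -1))*(3*(-1 - 1)) = (-102 - 3/(-2 - 1))*(3*(-1 - 1)) = (-102 - 3/(-3))*(3*(-2)) = (-102 - 3*(-1/3))*(-6) = (-102 + 1)*(-6) = -101*(-6) = 606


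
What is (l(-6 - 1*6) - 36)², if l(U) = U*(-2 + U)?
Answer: 17424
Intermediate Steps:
(l(-6 - 1*6) - 36)² = ((-6 - 1*6)*(-2 + (-6 - 1*6)) - 36)² = ((-6 - 6)*(-2 + (-6 - 6)) - 36)² = (-12*(-2 - 12) - 36)² = (-12*(-14) - 36)² = (168 - 36)² = 132² = 17424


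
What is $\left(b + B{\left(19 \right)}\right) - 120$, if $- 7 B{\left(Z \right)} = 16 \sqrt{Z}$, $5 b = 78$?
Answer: $- \frac{522}{5} - \frac{16 \sqrt{19}}{7} \approx -114.36$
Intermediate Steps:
$b = \frac{78}{5}$ ($b = \frac{1}{5} \cdot 78 = \frac{78}{5} \approx 15.6$)
$B{\left(Z \right)} = - \frac{16 \sqrt{Z}}{7}$
$\left(b + B{\left(19 \right)}\right) - 120 = \left(\frac{78}{5} - \frac{16 \sqrt{19}}{7}\right) - 120 = - \frac{522}{5} - \frac{16 \sqrt{19}}{7}$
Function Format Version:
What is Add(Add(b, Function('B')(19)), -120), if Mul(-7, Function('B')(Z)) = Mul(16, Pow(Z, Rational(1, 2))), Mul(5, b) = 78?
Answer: Add(Rational(-522, 5), Mul(Rational(-16, 7), Pow(19, Rational(1, 2)))) ≈ -114.36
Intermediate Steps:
b = Rational(78, 5) (b = Mul(Rational(1, 5), 78) = Rational(78, 5) ≈ 15.600)
Function('B')(Z) = Mul(Rational(-16, 7), Pow(Z, Rational(1, 2))) (Function('B')(Z) = Mul(Rational(-1, 7), Mul(16, Pow(Z, Rational(1, 2)))) = Mul(Rational(-16, 7), Pow(Z, Rational(1, 2))))
Add(Add(b, Function('B')(19)), -120) = Add(Add(Rational(78, 5), Mul(Rational(-16, 7), Pow(19, Rational(1, 2)))), -120) = Add(Rational(-522, 5), Mul(Rational(-16, 7), Pow(19, Rational(1, 2))))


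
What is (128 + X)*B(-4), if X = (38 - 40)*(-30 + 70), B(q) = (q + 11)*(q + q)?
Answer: -2688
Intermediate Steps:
B(q) = 2*q*(11 + q) (B(q) = (11 + q)*(2*q) = 2*q*(11 + q))
X = -80 (X = -2*40 = -80)
(128 + X)*B(-4) = (128 - 80)*(2*(-4)*(11 - 4)) = 48*(2*(-4)*7) = 48*(-56) = -2688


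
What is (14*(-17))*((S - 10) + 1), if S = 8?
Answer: 238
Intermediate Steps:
(14*(-17))*((S - 10) + 1) = (14*(-17))*((8 - 10) + 1) = -238*(-2 + 1) = -238*(-1) = 238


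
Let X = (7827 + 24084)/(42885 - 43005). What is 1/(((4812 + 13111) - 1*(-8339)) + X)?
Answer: 40/1039843 ≈ 3.8467e-5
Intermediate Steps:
X = -10637/40 (X = 31911/(-120) = 31911*(-1/120) = -10637/40 ≈ -265.92)
1/(((4812 + 13111) - 1*(-8339)) + X) = 1/(((4812 + 13111) - 1*(-8339)) - 10637/40) = 1/((17923 + 8339) - 10637/40) = 1/(26262 - 10637/40) = 1/(1039843/40) = 40/1039843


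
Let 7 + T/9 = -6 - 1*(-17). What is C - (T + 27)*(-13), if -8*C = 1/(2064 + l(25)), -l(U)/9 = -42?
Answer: 15999983/19536 ≈ 819.00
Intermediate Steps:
l(U) = 378 (l(U) = -9*(-42) = 378)
T = 36 (T = -63 + 9*(-6 - 1*(-17)) = -63 + 9*(-6 + 17) = -63 + 9*11 = -63 + 99 = 36)
C = -1/19536 (C = -1/(8*(2064 + 378)) = -⅛/2442 = -⅛*1/2442 = -1/19536 ≈ -5.1188e-5)
C - (T + 27)*(-13) = -1/19536 - (36 + 27)*(-13) = -1/19536 - 63*(-13) = -1/19536 - 1*(-819) = -1/19536 + 819 = 15999983/19536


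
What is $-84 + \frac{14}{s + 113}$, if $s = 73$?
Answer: $- \frac{7805}{93} \approx -83.925$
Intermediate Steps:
$-84 + \frac{14}{s + 113} = -84 + \frac{14}{73 + 113} = -84 + \frac{14}{186} = -84 + 14 \cdot \frac{1}{186} = -84 + \frac{7}{93} = - \frac{7805}{93}$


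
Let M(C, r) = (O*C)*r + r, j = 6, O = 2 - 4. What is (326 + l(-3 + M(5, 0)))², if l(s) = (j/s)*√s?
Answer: 106264 - 1304*I*√3 ≈ 1.0626e+5 - 2258.6*I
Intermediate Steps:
O = -2
M(C, r) = r - 2*C*r (M(C, r) = (-2*C)*r + r = -2*C*r + r = r - 2*C*r)
l(s) = 6/√s (l(s) = (6/s)*√s = 6/√s)
(326 + l(-3 + M(5, 0)))² = (326 + 6/√(-3 + 0*(1 - 2*5)))² = (326 + 6/√(-3 + 0*(1 - 10)))² = (326 + 6/√(-3 + 0*(-9)))² = (326 + 6/√(-3 + 0))² = (326 + 6/√(-3))² = (326 + 6*(-I*√3/3))² = (326 - 2*I*√3)²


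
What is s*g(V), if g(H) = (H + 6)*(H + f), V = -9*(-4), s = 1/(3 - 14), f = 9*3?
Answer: -2646/11 ≈ -240.55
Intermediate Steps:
f = 27
s = -1/11 (s = 1/(-11) = -1/11 ≈ -0.090909)
V = 36
g(H) = (6 + H)*(27 + H) (g(H) = (H + 6)*(H + 27) = (6 + H)*(27 + H))
s*g(V) = -(162 + 36**2 + 33*36)/11 = -(162 + 1296 + 1188)/11 = -1/11*2646 = -2646/11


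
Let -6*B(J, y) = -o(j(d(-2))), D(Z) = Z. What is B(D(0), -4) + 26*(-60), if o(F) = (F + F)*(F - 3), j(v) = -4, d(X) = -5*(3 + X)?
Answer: -4652/3 ≈ -1550.7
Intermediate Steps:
d(X) = -15 - 5*X
o(F) = 2*F*(-3 + F) (o(F) = (2*F)*(-3 + F) = 2*F*(-3 + F))
B(J, y) = 28/3 (B(J, y) = -(-1)*2*(-4)*(-3 - 4)/6 = -(-1)*2*(-4)*(-7)/6 = -(-1)*56/6 = -⅙*(-56) = 28/3)
B(D(0), -4) + 26*(-60) = 28/3 + 26*(-60) = 28/3 - 1560 = -4652/3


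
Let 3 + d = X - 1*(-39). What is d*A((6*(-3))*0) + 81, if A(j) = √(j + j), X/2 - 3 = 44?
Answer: 81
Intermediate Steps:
X = 94 (X = 6 + 2*44 = 6 + 88 = 94)
d = 130 (d = -3 + (94 - 1*(-39)) = -3 + (94 + 39) = -3 + 133 = 130)
A(j) = √2*√j (A(j) = √(2*j) = √2*√j)
d*A((6*(-3))*0) + 81 = 130*(√2*√((6*(-3))*0)) + 81 = 130*(√2*√(-18*0)) + 81 = 130*(√2*√0) + 81 = 130*(√2*0) + 81 = 130*0 + 81 = 0 + 81 = 81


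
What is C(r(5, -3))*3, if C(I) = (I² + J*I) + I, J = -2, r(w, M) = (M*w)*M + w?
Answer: 7350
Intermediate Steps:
r(w, M) = w + w*M² (r(w, M) = w*M² + w = w + w*M²)
C(I) = I² - I (C(I) = (I² - 2*I) + I = I² - I)
C(r(5, -3))*3 = ((5*(1 + (-3)²))*(-1 + 5*(1 + (-3)²)))*3 = ((5*(1 + 9))*(-1 + 5*(1 + 9)))*3 = ((5*10)*(-1 + 5*10))*3 = (50*(-1 + 50))*3 = (50*49)*3 = 2450*3 = 7350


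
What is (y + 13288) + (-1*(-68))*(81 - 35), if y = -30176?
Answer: -13760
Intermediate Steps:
(y + 13288) + (-1*(-68))*(81 - 35) = (-30176 + 13288) + (-1*(-68))*(81 - 35) = -16888 + 68*46 = -16888 + 3128 = -13760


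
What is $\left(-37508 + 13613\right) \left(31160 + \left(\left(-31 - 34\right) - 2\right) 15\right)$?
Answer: $-720553725$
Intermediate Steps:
$\left(-37508 + 13613\right) \left(31160 + \left(\left(-31 - 34\right) - 2\right) 15\right) = - 23895 \left(31160 + \left(\left(-31 - 34\right) - 2\right) 15\right) = - 23895 \left(31160 + \left(-65 - 2\right) 15\right) = - 23895 \left(31160 - 1005\right) = \left(-23895\right) 30155 = -720553725$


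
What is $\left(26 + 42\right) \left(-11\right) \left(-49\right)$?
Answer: $36652$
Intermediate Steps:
$\left(26 + 42\right) \left(-11\right) \left(-49\right) = 68 \left(-11\right) \left(-49\right) = \left(-748\right) \left(-49\right) = 36652$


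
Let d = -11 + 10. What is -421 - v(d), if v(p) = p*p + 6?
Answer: -428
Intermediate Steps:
d = -1
v(p) = 6 + p² (v(p) = p² + 6 = 6 + p²)
-421 - v(d) = -421 - (6 + (-1)²) = -421 - (6 + 1) = -421 - 1*7 = -421 - 7 = -428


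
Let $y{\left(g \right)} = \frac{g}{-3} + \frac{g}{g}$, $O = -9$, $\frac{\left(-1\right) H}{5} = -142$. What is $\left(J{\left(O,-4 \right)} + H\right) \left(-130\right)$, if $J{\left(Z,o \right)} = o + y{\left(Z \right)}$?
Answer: $-92300$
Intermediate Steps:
$H = 710$ ($H = \left(-5\right) \left(-142\right) = 710$)
$y{\left(g \right)} = 1 - \frac{g}{3}$ ($y{\left(g \right)} = g \left(- \frac{1}{3}\right) + 1 = - \frac{g}{3} + 1 = 1 - \frac{g}{3}$)
$J{\left(Z,o \right)} = 1 + o - \frac{Z}{3}$ ($J{\left(Z,o \right)} = o - \left(-1 + \frac{Z}{3}\right) = 1 + o - \frac{Z}{3}$)
$\left(J{\left(O,-4 \right)} + H\right) \left(-130\right) = \left(\left(1 - 4 - -3\right) + 710\right) \left(-130\right) = \left(\left(1 - 4 + 3\right) + 710\right) \left(-130\right) = \left(0 + 710\right) \left(-130\right) = 710 \left(-130\right) = -92300$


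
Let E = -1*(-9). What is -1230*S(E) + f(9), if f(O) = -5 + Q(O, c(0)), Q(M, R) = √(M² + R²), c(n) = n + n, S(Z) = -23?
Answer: 28294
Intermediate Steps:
E = 9
c(n) = 2*n
f(O) = -5 + √(O²) (f(O) = -5 + √(O² + (2*0)²) = -5 + √(O² + 0²) = -5 + √(O² + 0) = -5 + √(O²))
-1230*S(E) + f(9) = -1230*(-23) + (-5 + √(9²)) = 28290 + (-5 + √81) = 28290 + (-5 + 9) = 28290 + 4 = 28294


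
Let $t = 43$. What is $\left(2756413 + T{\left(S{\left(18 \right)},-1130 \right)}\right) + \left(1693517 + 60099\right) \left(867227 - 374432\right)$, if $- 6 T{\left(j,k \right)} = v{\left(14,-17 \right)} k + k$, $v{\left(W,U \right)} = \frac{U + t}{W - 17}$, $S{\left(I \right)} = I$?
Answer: $\frac{7777583565202}{9} \approx 8.6418 \cdot 10^{11}$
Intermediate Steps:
$v{\left(W,U \right)} = \frac{43 + U}{-17 + W}$ ($v{\left(W,U \right)} = \frac{U + 43}{W - 17} = \frac{43 + U}{-17 + W}$)
$T{\left(j,k \right)} = \frac{23 k}{18}$ ($T{\left(j,k \right)} = - \frac{\frac{43 - 17}{-17 + 14} k + k}{6} = - \frac{\frac{1}{-3} \cdot 26 k + k}{6} = - \frac{\left(- \frac{1}{3}\right) 26 k + k}{6} = - \frac{- \frac{26 k}{3} + k}{6} = - \frac{\left(- \frac{23}{3}\right) k}{6} = \frac{23 k}{18}$)
$\left(2756413 + T{\left(S{\left(18 \right)},-1130 \right)}\right) + \left(1693517 + 60099\right) \left(867227 - 374432\right) = \left(2756413 + \frac{23}{18} \left(-1130\right)\right) + \left(1693517 + 60099\right) \left(867227 - 374432\right) = \left(2756413 - \frac{12995}{9}\right) + 1753616 \cdot 492795 = \frac{24794722}{9} + 864173196720 = \frac{7777583565202}{9}$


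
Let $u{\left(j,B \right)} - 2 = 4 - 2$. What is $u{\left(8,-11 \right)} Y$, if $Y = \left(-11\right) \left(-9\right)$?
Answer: $396$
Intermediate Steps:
$u{\left(j,B \right)} = 4$ ($u{\left(j,B \right)} = 2 + \left(4 - 2\right) = 2 + 2 = 4$)
$Y = 99$
$u{\left(8,-11 \right)} Y = 4 \cdot 99 = 396$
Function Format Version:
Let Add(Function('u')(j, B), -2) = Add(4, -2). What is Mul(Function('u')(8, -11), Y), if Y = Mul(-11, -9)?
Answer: 396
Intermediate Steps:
Function('u')(j, B) = 4 (Function('u')(j, B) = Add(2, Add(4, -2)) = Add(2, 2) = 4)
Y = 99
Mul(Function('u')(8, -11), Y) = Mul(4, 99) = 396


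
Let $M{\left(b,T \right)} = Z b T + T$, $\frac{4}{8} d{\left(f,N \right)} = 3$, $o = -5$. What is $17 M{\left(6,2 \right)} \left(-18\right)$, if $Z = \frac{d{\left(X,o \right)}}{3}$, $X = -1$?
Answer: $-7956$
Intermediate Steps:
$d{\left(f,N \right)} = 6$ ($d{\left(f,N \right)} = 2 \cdot 3 = 6$)
$Z = 2$ ($Z = \frac{6}{3} = 6 \cdot \frac{1}{3} = 2$)
$M{\left(b,T \right)} = T + 2 T b$ ($M{\left(b,T \right)} = 2 b T + T = 2 T b + T = T + 2 T b$)
$17 M{\left(6,2 \right)} \left(-18\right) = 17 \cdot 2 \left(1 + 2 \cdot 6\right) \left(-18\right) = 17 \cdot 2 \left(1 + 12\right) \left(-18\right) = 17 \cdot 2 \cdot 13 \left(-18\right) = 17 \cdot 26 \left(-18\right) = 442 \left(-18\right) = -7956$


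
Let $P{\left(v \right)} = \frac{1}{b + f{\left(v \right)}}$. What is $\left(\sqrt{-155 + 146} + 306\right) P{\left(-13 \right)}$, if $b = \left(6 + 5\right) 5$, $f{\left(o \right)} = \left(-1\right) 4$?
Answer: $6 + \frac{i}{17} \approx 6.0 + 0.058824 i$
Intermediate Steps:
$f{\left(o \right)} = -4$
$b = 55$ ($b = 11 \cdot 5 = 55$)
$P{\left(v \right)} = \frac{1}{51}$ ($P{\left(v \right)} = \frac{1}{55 - 4} = \frac{1}{51}$)
$\left(\sqrt{-155 + 146} + 306\right) P{\left(-13 \right)} = \left(\sqrt{-155 + 146} + 306\right) \frac{1}{51} = \left(\sqrt{-9} + 306\right) \frac{1}{51} = \left(3 i + 306\right) \frac{1}{51} = \left(306 + 3 i\right) \frac{1}{51} = 6 + \frac{i}{17}$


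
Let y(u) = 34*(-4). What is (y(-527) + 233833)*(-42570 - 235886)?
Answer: -65074331832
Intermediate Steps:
y(u) = -136
(y(-527) + 233833)*(-42570 - 235886) = (-136 + 233833)*(-42570 - 235886) = 233697*(-278456) = -65074331832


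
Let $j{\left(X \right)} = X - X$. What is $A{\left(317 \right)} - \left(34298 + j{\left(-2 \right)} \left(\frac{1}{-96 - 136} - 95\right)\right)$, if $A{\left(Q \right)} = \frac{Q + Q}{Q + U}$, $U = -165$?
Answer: $- \frac{2606331}{76} \approx -34294.0$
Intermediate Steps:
$j{\left(X \right)} = 0$
$A{\left(Q \right)} = \frac{2 Q}{-165 + Q}$ ($A{\left(Q \right)} = \frac{Q + Q}{Q - 165} = \frac{2 Q}{-165 + Q}$)
$A{\left(317 \right)} - \left(34298 + j{\left(-2 \right)} \left(\frac{1}{-96 - 136} - 95\right)\right) = 2 \cdot 317 \frac{1}{-165 + 317} + \left(\left(43317 - 0 \left(\frac{1}{-96 - 136} - 95\right)\right) - 77615\right) = 2 \cdot 317 \cdot \frac{1}{152} + \left(\left(43317 - 0 \left(\frac{1}{-232} - 95\right)\right) - 77615\right) = 2 \cdot 317 \cdot \frac{1}{152} + \left(\left(43317 - 0 \left(- \frac{1}{232} - 95\right)\right) - 77615\right) = \frac{317}{76} + \left(\left(43317 - 0 \left(- \frac{22041}{232}\right)\right) - 77615\right) = \frac{317}{76} + \left(\left(43317 - 0\right) - 77615\right) = \frac{317}{76} + \left(\left(43317 + 0\right) - 77615\right) = \frac{317}{76} + \left(43317 - 77615\right) = \frac{317}{76} - 34298 = - \frac{2606331}{76}$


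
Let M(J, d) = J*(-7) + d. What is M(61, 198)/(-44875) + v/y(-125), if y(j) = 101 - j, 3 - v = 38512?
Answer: -1728039621/10141750 ≈ -170.39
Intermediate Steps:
M(J, d) = d - 7*J (M(J, d) = -7*J + d = d - 7*J)
v = -38509 (v = 3 - 1*38512 = 3 - 38512 = -38509)
M(61, 198)/(-44875) + v/y(-125) = (198 - 7*61)/(-44875) - 38509/(101 - 1*(-125)) = (198 - 427)*(-1/44875) - 38509/(101 + 125) = -229*(-1/44875) - 38509/226 = 229/44875 - 38509*1/226 = 229/44875 - 38509/226 = -1728039621/10141750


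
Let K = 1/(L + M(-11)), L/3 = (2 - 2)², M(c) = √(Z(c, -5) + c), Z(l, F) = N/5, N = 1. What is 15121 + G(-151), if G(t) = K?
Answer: 15121 - I*√30/18 ≈ 15121.0 - 0.30429*I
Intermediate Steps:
Z(l, F) = ⅕ (Z(l, F) = 1/5 = 1*(⅕) = ⅕)
M(c) = √(⅕ + c)
L = 0 (L = 3*(2 - 2)² = 3*0² = 3*0 = 0)
K = -I*√30/18 (K = 1/(0 + √(5 + 25*(-11))/5) = 1/(0 + √(5 - 275)/5) = 1/(0 + √(-270)/5) = 1/(0 + (3*I*√30)/5) = 1/(0 + 3*I*√30/5) = 1/(3*I*√30/5) = -I*√30/18 ≈ -0.30429*I)
G(t) = -I*√30/18
15121 + G(-151) = 15121 - I*√30/18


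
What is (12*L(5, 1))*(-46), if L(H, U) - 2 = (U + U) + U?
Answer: -2760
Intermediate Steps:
L(H, U) = 2 + 3*U (L(H, U) = 2 + ((U + U) + U) = 2 + (2*U + U) = 2 + 3*U)
(12*L(5, 1))*(-46) = (12*(2 + 3*1))*(-46) = (12*(2 + 3))*(-46) = (12*5)*(-46) = 60*(-46) = -2760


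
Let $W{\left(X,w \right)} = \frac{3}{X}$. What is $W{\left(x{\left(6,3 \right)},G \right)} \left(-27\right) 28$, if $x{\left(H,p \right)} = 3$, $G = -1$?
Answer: $-756$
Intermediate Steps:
$W{\left(x{\left(6,3 \right)},G \right)} \left(-27\right) 28 = \frac{3}{3} \left(-27\right) 28 = 3 \cdot \frac{1}{3} \left(-27\right) 28 = 1 \left(-27\right) 28 = \left(-27\right) 28 = -756$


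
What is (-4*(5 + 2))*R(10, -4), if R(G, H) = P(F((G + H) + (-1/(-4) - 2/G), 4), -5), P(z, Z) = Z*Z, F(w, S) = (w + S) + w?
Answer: -700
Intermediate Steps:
F(w, S) = S + 2*w (F(w, S) = (S + w) + w = S + 2*w)
P(z, Z) = Z²
R(G, H) = 25 (R(G, H) = (-5)² = 25)
(-4*(5 + 2))*R(10, -4) = -4*(5 + 2)*25 = -4*7*25 = -28*25 = -700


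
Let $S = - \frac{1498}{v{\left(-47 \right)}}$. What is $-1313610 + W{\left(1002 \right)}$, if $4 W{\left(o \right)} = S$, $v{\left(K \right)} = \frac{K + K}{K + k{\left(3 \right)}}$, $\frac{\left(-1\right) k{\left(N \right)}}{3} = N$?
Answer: $- \frac{61750156}{47} \approx -1.3138 \cdot 10^{6}$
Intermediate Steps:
$k{\left(N \right)} = - 3 N$
$v{\left(K \right)} = \frac{2 K}{-9 + K}$ ($v{\left(K \right)} = \frac{K + K}{K - 9} = \frac{2 K}{K - 9} = \frac{2 K}{-9 + K}$)
$S = - \frac{41944}{47}$ ($S = - \frac{1498}{2 \left(-47\right) \frac{1}{-9 - 47}} = - \frac{1498}{2 \left(-47\right) \frac{1}{-56}} = - \frac{1498}{2 \left(-47\right) \left(- \frac{1}{56}\right)} = - \frac{1498}{\frac{47}{28}} = \left(-1498\right) \frac{28}{47} = - \frac{41944}{47} \approx -892.43$)
$W{\left(o \right)} = - \frac{10486}{47}$ ($W{\left(o \right)} = \frac{1}{4} \left(- \frac{41944}{47}\right) = - \frac{10486}{47}$)
$-1313610 + W{\left(1002 \right)} = -1313610 - \frac{10486}{47} = - \frac{61750156}{47}$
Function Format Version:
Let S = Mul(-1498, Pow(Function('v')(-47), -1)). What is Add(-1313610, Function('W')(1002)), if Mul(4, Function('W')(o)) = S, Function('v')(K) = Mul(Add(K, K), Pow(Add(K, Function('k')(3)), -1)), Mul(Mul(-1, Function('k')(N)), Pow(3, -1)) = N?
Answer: Rational(-61750156, 47) ≈ -1.3138e+6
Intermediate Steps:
Function('k')(N) = Mul(-3, N)
Function('v')(K) = Mul(2, K, Pow(Add(-9, K), -1)) (Function('v')(K) = Mul(Add(K, K), Pow(Add(K, Mul(-3, 3)), -1)) = Mul(Mul(2, K), Pow(Add(K, -9), -1)) = Mul(Mul(2, K), Pow(Add(-9, K), -1)) = Mul(2, K, Pow(Add(-9, K), -1)))
S = Rational(-41944, 47) (S = Mul(-1498, Pow(Mul(2, -47, Pow(Add(-9, -47), -1)), -1)) = Mul(-1498, Pow(Mul(2, -47, Pow(-56, -1)), -1)) = Mul(-1498, Pow(Mul(2, -47, Rational(-1, 56)), -1)) = Mul(-1498, Pow(Rational(47, 28), -1)) = Mul(-1498, Rational(28, 47)) = Rational(-41944, 47) ≈ -892.43)
Function('W')(o) = Rational(-10486, 47) (Function('W')(o) = Mul(Rational(1, 4), Rational(-41944, 47)) = Rational(-10486, 47))
Add(-1313610, Function('W')(1002)) = Add(-1313610, Rational(-10486, 47)) = Rational(-61750156, 47)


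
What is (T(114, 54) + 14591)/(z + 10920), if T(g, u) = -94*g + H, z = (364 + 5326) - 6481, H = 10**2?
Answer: 3975/10129 ≈ 0.39244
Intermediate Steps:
H = 100
z = -791 (z = 5690 - 6481 = -791)
T(g, u) = 100 - 94*g (T(g, u) = -94*g + 100 = 100 - 94*g)
(T(114, 54) + 14591)/(z + 10920) = ((100 - 94*114) + 14591)/(-791 + 10920) = ((100 - 10716) + 14591)/10129 = (-10616 + 14591)*(1/10129) = 3975*(1/10129) = 3975/10129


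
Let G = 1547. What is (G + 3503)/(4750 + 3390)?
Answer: 505/814 ≈ 0.62039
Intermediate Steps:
(G + 3503)/(4750 + 3390) = (1547 + 3503)/(4750 + 3390) = 5050/8140 = 5050*(1/8140) = 505/814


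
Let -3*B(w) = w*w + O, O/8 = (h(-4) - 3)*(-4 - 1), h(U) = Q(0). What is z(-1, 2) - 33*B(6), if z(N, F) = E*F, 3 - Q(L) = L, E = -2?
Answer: 392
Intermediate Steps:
Q(L) = 3 - L
z(N, F) = -2*F
h(U) = 3 (h(U) = 3 - 1*0 = 3 + 0 = 3)
O = 0 (O = 8*((3 - 3)*(-4 - 1)) = 8*(0*(-5)) = 8*0 = 0)
B(w) = -w²/3 (B(w) = -(w*w + 0)/3 = -(w² + 0)/3 = -w²/3)
z(-1, 2) - 33*B(6) = -2*2 - (-11)*6² = -4 - (-11)*36 = -4 - 33*(-12) = -4 + 396 = 392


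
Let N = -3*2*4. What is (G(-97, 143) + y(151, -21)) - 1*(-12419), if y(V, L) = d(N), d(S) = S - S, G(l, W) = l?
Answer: 12322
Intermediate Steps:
N = -24 (N = -6*4 = -24)
d(S) = 0
y(V, L) = 0
(G(-97, 143) + y(151, -21)) - 1*(-12419) = (-97 + 0) - 1*(-12419) = -97 + 12419 = 12322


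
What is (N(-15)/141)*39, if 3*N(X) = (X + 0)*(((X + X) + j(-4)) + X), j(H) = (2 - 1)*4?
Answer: 2665/47 ≈ 56.702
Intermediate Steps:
j(H) = 4 (j(H) = 1*4 = 4)
N(X) = X*(4 + 3*X)/3 (N(X) = ((X + 0)*(((X + X) + 4) + X))/3 = (X*((2*X + 4) + X))/3 = (X*((4 + 2*X) + X))/3 = (X*(4 + 3*X))/3 = X*(4 + 3*X)/3)
(N(-15)/141)*39 = (((⅓)*(-15)*(4 + 3*(-15)))/141)*39 = (((⅓)*(-15)*(4 - 45))*(1/141))*39 = (((⅓)*(-15)*(-41))*(1/141))*39 = (205*(1/141))*39 = (205/141)*39 = 2665/47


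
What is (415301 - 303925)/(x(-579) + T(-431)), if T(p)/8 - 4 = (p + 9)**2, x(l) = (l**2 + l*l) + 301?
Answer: 111376/2095487 ≈ 0.053150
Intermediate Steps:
x(l) = 301 + 2*l**2 (x(l) = (l**2 + l**2) + 301 = 2*l**2 + 301 = 301 + 2*l**2)
T(p) = 32 + 8*(9 + p)**2 (T(p) = 32 + 8*(p + 9)**2 = 32 + 8*(9 + p)**2)
(415301 - 303925)/(x(-579) + T(-431)) = (415301 - 303925)/((301 + 2*(-579)**2) + (32 + 8*(9 - 431)**2)) = 111376/((301 + 2*335241) + (32 + 8*(-422)**2)) = 111376/((301 + 670482) + (32 + 8*178084)) = 111376/(670783 + (32 + 1424672)) = 111376/(670783 + 1424704) = 111376/2095487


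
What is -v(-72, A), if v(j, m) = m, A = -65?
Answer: 65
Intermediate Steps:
-v(-72, A) = -1*(-65) = 65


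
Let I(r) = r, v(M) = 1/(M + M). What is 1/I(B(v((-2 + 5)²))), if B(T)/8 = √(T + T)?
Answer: 3/8 ≈ 0.37500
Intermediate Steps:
v(M) = 1/(2*M)
B(T) = 8*√2*√T (B(T) = 8*√(T + T) = 8*√(2*T) = 8*(√2*√T) = 8*√2*√T)
1/I(B(v((-2 + 5)²))) = 1/(8*√2*√(1/(2*((-2 + 5)²)))) = 1/(8*√2*√(1/(2*(3²)))) = 1/(8*√2*√((½)/9)) = 1/(8*√2*√((½)*(⅑))) = 1/(8*√2*√(1/18)) = 1/(8*√2*(√2/6)) = 1/(8/3) = 3/8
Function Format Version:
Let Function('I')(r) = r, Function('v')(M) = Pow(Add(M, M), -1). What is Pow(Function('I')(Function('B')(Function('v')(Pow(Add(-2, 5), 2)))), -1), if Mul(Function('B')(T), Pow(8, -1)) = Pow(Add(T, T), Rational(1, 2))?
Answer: Rational(3, 8) ≈ 0.37500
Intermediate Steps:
Function('v')(M) = Mul(Rational(1, 2), Pow(M, -1)) (Function('v')(M) = Pow(Mul(2, M), -1) = Mul(Rational(1, 2), Pow(M, -1)))
Function('B')(T) = Mul(8, Pow(2, Rational(1, 2)), Pow(T, Rational(1, 2))) (Function('B')(T) = Mul(8, Pow(Add(T, T), Rational(1, 2))) = Mul(8, Pow(Mul(2, T), Rational(1, 2))) = Mul(8, Mul(Pow(2, Rational(1, 2)), Pow(T, Rational(1, 2)))) = Mul(8, Pow(2, Rational(1, 2)), Pow(T, Rational(1, 2))))
Pow(Function('I')(Function('B')(Function('v')(Pow(Add(-2, 5), 2)))), -1) = Pow(Mul(8, Pow(2, Rational(1, 2)), Pow(Mul(Rational(1, 2), Pow(Pow(Add(-2, 5), 2), -1)), Rational(1, 2))), -1) = Pow(Mul(8, Pow(2, Rational(1, 2)), Pow(Mul(Rational(1, 2), Pow(Pow(3, 2), -1)), Rational(1, 2))), -1) = Pow(Mul(8, Pow(2, Rational(1, 2)), Pow(Mul(Rational(1, 2), Pow(9, -1)), Rational(1, 2))), -1) = Pow(Mul(8, Pow(2, Rational(1, 2)), Pow(Mul(Rational(1, 2), Rational(1, 9)), Rational(1, 2))), -1) = Pow(Mul(8, Pow(2, Rational(1, 2)), Pow(Rational(1, 18), Rational(1, 2))), -1) = Pow(Mul(8, Pow(2, Rational(1, 2)), Mul(Rational(1, 6), Pow(2, Rational(1, 2)))), -1) = Pow(Rational(8, 3), -1) = Rational(3, 8)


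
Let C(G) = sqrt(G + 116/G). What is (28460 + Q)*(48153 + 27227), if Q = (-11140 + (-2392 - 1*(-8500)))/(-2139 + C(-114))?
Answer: 559544031355208080/260799853 + 758624320*I*sqrt(93423)/260799853 ≈ 2.1455e+9 + 889.09*I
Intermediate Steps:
Q = -5032/(-2139 + 2*I*sqrt(93423)/57) (Q = (-11140 + (-2392 - 1*(-8500)))/(-2139 + sqrt(-114 + 116/(-114))) = (-11140 + (-2392 + 8500))/(-2139 + sqrt(-114 + 116*(-1/114))) = (-11140 + 6108)/(-2139 + sqrt(-114 - 58/57)) = -5032/(-2139 + sqrt(-6556/57)) = -5032/(-2139 + 2*I*sqrt(93423)/57) ≈ 2.3524 + 0.011795*I)
(28460 + Q)*(48153 + 27227) = (28460 + (613516536/260799853 + 10064*I*sqrt(93423)/260799853))*(48153 + 27227) = (7422977332916/260799853 + 10064*I*sqrt(93423)/260799853)*75380 = 559544031355208080/260799853 + 758624320*I*sqrt(93423)/260799853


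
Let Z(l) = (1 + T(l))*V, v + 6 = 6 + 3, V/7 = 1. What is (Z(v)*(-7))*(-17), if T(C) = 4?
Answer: 4165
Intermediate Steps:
V = 7 (V = 7*1 = 7)
v = 3 (v = -6 + (6 + 3) = -6 + 9 = 3)
Z(l) = 35 (Z(l) = (1 + 4)*7 = 5*7 = 35)
(Z(v)*(-7))*(-17) = (35*(-7))*(-17) = -245*(-17) = 4165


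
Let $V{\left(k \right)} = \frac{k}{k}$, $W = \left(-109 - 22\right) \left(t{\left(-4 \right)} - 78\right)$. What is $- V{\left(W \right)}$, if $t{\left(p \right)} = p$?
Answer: $-1$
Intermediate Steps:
$W = 10742$ ($W = \left(-109 - 22\right) \left(-4 - 78\right) = \left(-131\right) \left(-82\right) = 10742$)
$V{\left(k \right)} = 1$
$- V{\left(W \right)} = \left(-1\right) 1 = -1$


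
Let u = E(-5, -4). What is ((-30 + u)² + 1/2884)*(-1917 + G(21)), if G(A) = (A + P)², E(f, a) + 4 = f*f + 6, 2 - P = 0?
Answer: -9007079/721 ≈ -12492.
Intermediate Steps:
P = 2 (P = 2 - 1*0 = 2 + 0 = 2)
E(f, a) = 2 + f² (E(f, a) = -4 + (f*f + 6) = -4 + (f² + 6) = -4 + (6 + f²) = 2 + f²)
u = 27 (u = 2 + (-5)² = 2 + 25 = 27)
G(A) = (2 + A)² (G(A) = (A + 2)² = (2 + A)²)
((-30 + u)² + 1/2884)*(-1917 + G(21)) = ((-30 + 27)² + 1/2884)*(-1917 + (2 + 21)²) = ((-3)² + 1/2884)*(-1917 + 23²) = (9 + 1/2884)*(-1917 + 529) = (25957/2884)*(-1388) = -9007079/721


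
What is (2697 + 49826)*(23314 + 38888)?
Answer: 3267035646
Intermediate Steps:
(2697 + 49826)*(23314 + 38888) = 52523*62202 = 3267035646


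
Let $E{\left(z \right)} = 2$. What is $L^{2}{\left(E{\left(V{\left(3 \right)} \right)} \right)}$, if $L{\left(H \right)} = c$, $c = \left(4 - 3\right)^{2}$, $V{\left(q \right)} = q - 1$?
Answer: $1$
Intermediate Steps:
$V{\left(q \right)} = -1 + q$
$c = 1$ ($c = 1^{2} = 1$)
$L{\left(H \right)} = 1$
$L^{2}{\left(E{\left(V{\left(3 \right)} \right)} \right)} = 1^{2} = 1$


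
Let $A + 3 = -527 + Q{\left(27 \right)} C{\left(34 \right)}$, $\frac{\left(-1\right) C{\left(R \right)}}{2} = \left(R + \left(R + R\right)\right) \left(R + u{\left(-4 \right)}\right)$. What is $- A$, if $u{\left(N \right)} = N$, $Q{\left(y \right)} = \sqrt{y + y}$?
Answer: $530 + 18360 \sqrt{6} \approx 45503.0$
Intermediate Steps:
$Q{\left(y \right)} = \sqrt{2} \sqrt{y}$ ($Q{\left(y \right)} = \sqrt{2 y} = \sqrt{2} \sqrt{y}$)
$C{\left(R \right)} = - 6 R \left(-4 + R\right)$ ($C{\left(R \right)} = - 2 \left(R + \left(R + R\right)\right) \left(R - 4\right) = - 2 \left(R + 2 R\right) \left(-4 + R\right) = - 2 \cdot 3 R \left(-4 + R\right) = - 6 R \left(-4 + R\right)$)
$A = -530 - 18360 \sqrt{6}$ ($A = -3 + \left(-527 + \sqrt{2} \sqrt{27} \cdot 6 \cdot 34 \left(4 - 34\right)\right) = -3 + \left(-527 + \sqrt{2} \cdot 3 \sqrt{3} \cdot 6 \cdot 34 \left(4 - 34\right)\right) = -3 + \left(-527 + 3 \sqrt{6} \cdot 6 \cdot 34 \left(-30\right)\right) = -3 + \left(-527 + 3 \sqrt{6} \left(-6120\right)\right) = -3 - \left(527 + 18360 \sqrt{6}\right) = -530 - 18360 \sqrt{6} \approx -45503.0$)
$- A = - (-530 - 18360 \sqrt{6}) = 530 + 18360 \sqrt{6}$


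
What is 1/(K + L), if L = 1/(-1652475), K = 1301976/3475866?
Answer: 957296944725/358579885789 ≈ 2.6697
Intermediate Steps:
K = 216996/579311 (K = 1301976*(1/3475866) = 216996/579311 ≈ 0.37458)
L = -1/1652475 ≈ -6.0515e-7
1/(K + L) = 1/(216996/579311 - 1/1652475) = 1/(358579885789/957296944725) = 957296944725/358579885789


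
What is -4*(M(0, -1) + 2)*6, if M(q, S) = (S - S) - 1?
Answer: -24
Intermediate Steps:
M(q, S) = -1 (M(q, S) = 0 - 1 = -1)
-4*(M(0, -1) + 2)*6 = -4*(-1 + 2)*6 = -4*6 = -24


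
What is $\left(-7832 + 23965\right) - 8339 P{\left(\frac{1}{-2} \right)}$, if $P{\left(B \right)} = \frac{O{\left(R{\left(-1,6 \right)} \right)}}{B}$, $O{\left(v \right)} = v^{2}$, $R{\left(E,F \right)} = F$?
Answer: $616541$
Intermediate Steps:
$P{\left(B \right)} = \frac{36}{B}$ ($P{\left(B \right)} = \frac{6^{2}}{B} = \frac{36}{B}$)
$\left(-7832 + 23965\right) - 8339 P{\left(\frac{1}{-2} \right)} = \left(-7832 + 23965\right) - 8339 \frac{36}{\frac{1}{-2}} = 16133 - 8339 \frac{36}{- \frac{1}{2}} = 16133 - 8339 \cdot 36 \left(-2\right) = 16133 - 8339 \left(-72\right) = 16133 - -600408 = 16133 + 600408 = 616541$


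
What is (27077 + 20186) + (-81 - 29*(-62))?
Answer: 48980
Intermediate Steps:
(27077 + 20186) + (-81 - 29*(-62)) = 47263 + (-81 + 1798) = 47263 + 1717 = 48980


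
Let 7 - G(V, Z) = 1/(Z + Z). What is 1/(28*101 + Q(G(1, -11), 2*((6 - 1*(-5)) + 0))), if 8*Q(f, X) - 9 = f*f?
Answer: 3872/10978397 ≈ 0.00035269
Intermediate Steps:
G(V, Z) = 7 - 1/(2*Z) (G(V, Z) = 7 - 1/(Z + Z) = 7 - 1/(2*Z))
Q(f, X) = 9/8 + f**2/8 (Q(f, X) = 9/8 + (f*f)/8 = 9/8 + f**2/8)
1/(28*101 + Q(G(1, -11), 2*((6 - 1*(-5)) + 0))) = 1/(28*101 + (9/8 + (7 - 1/2/(-11))**2/8)) = 1/(2828 + (9/8 + (7 - 1/2*(-1/11))**2/8)) = 1/(2828 + (9/8 + (7 + 1/22)**2/8)) = 1/(2828 + (9/8 + (155/22)**2/8)) = 1/(2828 + (9/8 + (1/8)*(24025/484))) = 1/(2828 + (9/8 + 24025/3872)) = 1/(2828 + 28381/3872) = 1/(10978397/3872) = 3872/10978397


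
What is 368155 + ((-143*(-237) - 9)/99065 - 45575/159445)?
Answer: 1163032668352298/3159083785 ≈ 3.6816e+5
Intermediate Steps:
368155 + ((-143*(-237) - 9)/99065 - 45575/159445) = 368155 + ((33891 - 9)*(1/99065) - 45575*1/159445) = 368155 + (33882*(1/99065) - 9115/31889) = 368155 + (33882/99065 - 9115/31889) = 368155 + 177485623/3159083785 = 1163032668352298/3159083785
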